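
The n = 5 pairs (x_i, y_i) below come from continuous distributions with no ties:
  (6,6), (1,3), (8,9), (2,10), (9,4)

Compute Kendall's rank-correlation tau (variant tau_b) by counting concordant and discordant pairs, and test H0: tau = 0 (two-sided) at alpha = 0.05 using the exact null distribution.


Step 1: Enumerate the 10 unordered pairs (i,j) with i<j and classify each by sign(x_j-x_i) * sign(y_j-y_i).
  (1,2):dx=-5,dy=-3->C; (1,3):dx=+2,dy=+3->C; (1,4):dx=-4,dy=+4->D; (1,5):dx=+3,dy=-2->D
  (2,3):dx=+7,dy=+6->C; (2,4):dx=+1,dy=+7->C; (2,5):dx=+8,dy=+1->C; (3,4):dx=-6,dy=+1->D
  (3,5):dx=+1,dy=-5->D; (4,5):dx=+7,dy=-6->D
Step 2: C = 5, D = 5, total pairs = 10.
Step 3: tau = (C - D)/(n(n-1)/2) = (5 - 5)/10 = 0.000000.
Step 4: Exact two-sided p-value (enumerate n! = 120 permutations of y under H0): p = 1.000000.
Step 5: alpha = 0.05. fail to reject H0.

tau_b = 0.0000 (C=5, D=5), p = 1.000000, fail to reject H0.


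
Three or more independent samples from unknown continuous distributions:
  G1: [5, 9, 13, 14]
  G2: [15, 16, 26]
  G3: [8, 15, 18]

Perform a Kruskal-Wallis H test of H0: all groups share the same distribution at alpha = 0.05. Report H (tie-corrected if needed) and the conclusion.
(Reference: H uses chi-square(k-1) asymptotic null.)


Step 1: Combine all N = 10 observations and assign midranks.
sorted (value, group, rank): (5,G1,1), (8,G3,2), (9,G1,3), (13,G1,4), (14,G1,5), (15,G2,6.5), (15,G3,6.5), (16,G2,8), (18,G3,9), (26,G2,10)
Step 2: Sum ranks within each group.
R_1 = 13 (n_1 = 4)
R_2 = 24.5 (n_2 = 3)
R_3 = 17.5 (n_3 = 3)
Step 3: H = 12/(N(N+1)) * sum(R_i^2/n_i) - 3(N+1)
     = 12/(10*11) * (13^2/4 + 24.5^2/3 + 17.5^2/3) - 3*11
     = 0.109091 * 344.417 - 33
     = 4.572727.
Step 4: Ties present; correction factor C = 1 - 6/(10^3 - 10) = 0.993939. Corrected H = 4.572727 / 0.993939 = 4.600610.
Step 5: Under H0, H ~ chi^2(2); p-value = 0.100228.
Step 6: alpha = 0.05. fail to reject H0.

H = 4.6006, df = 2, p = 0.100228, fail to reject H0.


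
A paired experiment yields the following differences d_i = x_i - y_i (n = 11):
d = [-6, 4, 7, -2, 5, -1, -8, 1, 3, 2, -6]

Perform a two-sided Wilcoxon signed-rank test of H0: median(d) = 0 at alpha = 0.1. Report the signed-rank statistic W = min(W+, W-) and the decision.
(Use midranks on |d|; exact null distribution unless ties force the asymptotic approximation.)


Step 1: Drop any zero differences (none here) and take |d_i|.
|d| = [6, 4, 7, 2, 5, 1, 8, 1, 3, 2, 6]
Step 2: Midrank |d_i| (ties get averaged ranks).
ranks: |6|->8.5, |4|->6, |7|->10, |2|->3.5, |5|->7, |1|->1.5, |8|->11, |1|->1.5, |3|->5, |2|->3.5, |6|->8.5
Step 3: Attach original signs; sum ranks with positive sign and with negative sign.
W+ = 6 + 10 + 7 + 1.5 + 5 + 3.5 = 33
W- = 8.5 + 3.5 + 1.5 + 11 + 8.5 = 33
(Check: W+ + W- = 66 should equal n(n+1)/2 = 66.)
Step 4: Test statistic W = min(W+, W-) = 33.
Step 5: Ties in |d|, so use the tie-corrected normal approximation.
        E[W] = n(n+1)/4 = 11*12/4 = 33.
        Tie groups: |d|=1 (t=2), |d|=2 (t=2), |d|=6 (t=2); sum(t^3 - t) = 18.
        Var[W] = n(n+1)(2n+1)/24 - sum(t^3-t)/48 = 3036/24 - 18/48 = 126.125.
        z = (W - E[W]) / sqrt(Var[W]) = (33 - 33) / 11.2305 = 0.0000.
        Two-sided p = 2*Phi(z) = 1.000000.
Step 6: alpha = 0.1. fail to reject H0.

W+ = 33, W- = 33, W = min = 33, p = 1.000000, fail to reject H0.


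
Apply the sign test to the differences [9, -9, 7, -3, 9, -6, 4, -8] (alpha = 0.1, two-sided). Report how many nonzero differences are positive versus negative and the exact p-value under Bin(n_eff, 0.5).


Step 1: Discard zero differences. Original n = 8; n_eff = number of nonzero differences = 8.
Nonzero differences (with sign): +9, -9, +7, -3, +9, -6, +4, -8
Step 2: Count signs: positive = 4, negative = 4.
Step 3: Under H0: P(positive) = 0.5, so the number of positives S ~ Bin(8, 0.5).
Step 4: Two-sided exact p-value = sum of Bin(8,0.5) probabilities at or below the observed probability = 1.000000.
Step 5: alpha = 0.1. fail to reject H0.

n_eff = 8, pos = 4, neg = 4, p = 1.000000, fail to reject H0.


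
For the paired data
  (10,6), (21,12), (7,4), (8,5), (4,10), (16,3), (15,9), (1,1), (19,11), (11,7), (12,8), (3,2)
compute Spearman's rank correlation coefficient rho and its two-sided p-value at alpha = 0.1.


Step 1: Rank x and y separately (midranks; no ties here).
rank(x): 10->6, 21->12, 7->4, 8->5, 4->3, 16->10, 15->9, 1->1, 19->11, 11->7, 12->8, 3->2
rank(y): 6->6, 12->12, 4->4, 5->5, 10->10, 3->3, 9->9, 1->1, 11->11, 7->7, 8->8, 2->2
Step 2: d_i = R_x(i) - R_y(i); compute d_i^2.
  (6-6)^2=0, (12-12)^2=0, (4-4)^2=0, (5-5)^2=0, (3-10)^2=49, (10-3)^2=49, (9-9)^2=0, (1-1)^2=0, (11-11)^2=0, (7-7)^2=0, (8-8)^2=0, (2-2)^2=0
sum(d^2) = 98.
Step 3: rho = 1 - 6*98 / (12*(12^2 - 1)) = 1 - 588/1716 = 0.657343.
Step 4: Under H0, t = rho * sqrt((n-2)/(1-rho^2)) = 2.7584 ~ t(10).
Step 5: Two-sided p-value from the t-distribution with 10 df = 0.020185.
Step 6: alpha = 0.1. reject H0.

rho = 0.6573, p = 0.020185, reject H0 at alpha = 0.1.


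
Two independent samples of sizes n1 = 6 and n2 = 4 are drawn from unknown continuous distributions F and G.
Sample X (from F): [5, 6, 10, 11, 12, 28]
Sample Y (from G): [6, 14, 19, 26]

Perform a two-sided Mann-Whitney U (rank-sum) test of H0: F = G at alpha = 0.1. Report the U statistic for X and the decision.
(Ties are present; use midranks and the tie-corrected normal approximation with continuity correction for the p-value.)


Step 1: Combine and sort all 10 observations; assign midranks.
sorted (value, group): (5,X), (6,X), (6,Y), (10,X), (11,X), (12,X), (14,Y), (19,Y), (26,Y), (28,X)
ranks: 5->1, 6->2.5, 6->2.5, 10->4, 11->5, 12->6, 14->7, 19->8, 26->9, 28->10
Step 2: Rank sum for X: R1 = 1 + 2.5 + 4 + 5 + 6 + 10 = 28.5.
Step 3: U_X = R1 - n1(n1+1)/2 = 28.5 - 6*7/2 = 28.5 - 21 = 7.5.
       U_Y = n1*n2 - U_X = 24 - 7.5 = 16.5.
Step 4: Ties are present, so use the tie-corrected normal approximation (with continuity correction) for the p-value.
Step 5: p-value = 0.392330; compare to alpha = 0.1. fail to reject H0.

U_X = 7.5, p = 0.392330, fail to reject H0 at alpha = 0.1.


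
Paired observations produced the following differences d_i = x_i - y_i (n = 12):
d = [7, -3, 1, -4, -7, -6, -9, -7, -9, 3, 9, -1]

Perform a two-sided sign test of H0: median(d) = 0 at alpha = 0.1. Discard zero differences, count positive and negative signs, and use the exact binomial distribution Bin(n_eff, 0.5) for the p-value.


Step 1: Discard zero differences. Original n = 12; n_eff = number of nonzero differences = 12.
Nonzero differences (with sign): +7, -3, +1, -4, -7, -6, -9, -7, -9, +3, +9, -1
Step 2: Count signs: positive = 4, negative = 8.
Step 3: Under H0: P(positive) = 0.5, so the number of positives S ~ Bin(12, 0.5).
Step 4: Two-sided exact p-value = sum of Bin(12,0.5) probabilities at or below the observed probability = 0.387695.
Step 5: alpha = 0.1. fail to reject H0.

n_eff = 12, pos = 4, neg = 8, p = 0.387695, fail to reject H0.


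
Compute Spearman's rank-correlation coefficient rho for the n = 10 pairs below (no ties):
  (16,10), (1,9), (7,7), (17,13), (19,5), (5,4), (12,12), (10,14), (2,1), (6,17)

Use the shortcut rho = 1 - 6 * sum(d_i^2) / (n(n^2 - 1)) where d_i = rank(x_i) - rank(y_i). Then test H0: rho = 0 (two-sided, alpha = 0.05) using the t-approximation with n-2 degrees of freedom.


Step 1: Rank x and y separately (midranks; no ties here).
rank(x): 16->8, 1->1, 7->5, 17->9, 19->10, 5->3, 12->7, 10->6, 2->2, 6->4
rank(y): 10->6, 9->5, 7->4, 13->8, 5->3, 4->2, 12->7, 14->9, 1->1, 17->10
Step 2: d_i = R_x(i) - R_y(i); compute d_i^2.
  (8-6)^2=4, (1-5)^2=16, (5-4)^2=1, (9-8)^2=1, (10-3)^2=49, (3-2)^2=1, (7-7)^2=0, (6-9)^2=9, (2-1)^2=1, (4-10)^2=36
sum(d^2) = 118.
Step 3: rho = 1 - 6*118 / (10*(10^2 - 1)) = 1 - 708/990 = 0.284848.
Step 4: Under H0, t = rho * sqrt((n-2)/(1-rho^2)) = 0.8405 ~ t(8).
Step 5: Two-sided p-value from the t-distribution with 8 df = 0.425038.
Step 6: alpha = 0.05. fail to reject H0.

rho = 0.2848, p = 0.425038, fail to reject H0 at alpha = 0.05.


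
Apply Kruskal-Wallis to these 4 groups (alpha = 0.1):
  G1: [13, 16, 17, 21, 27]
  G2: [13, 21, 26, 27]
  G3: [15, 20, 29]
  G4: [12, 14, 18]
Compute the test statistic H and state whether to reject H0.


Step 1: Combine all N = 15 observations and assign midranks.
sorted (value, group, rank): (12,G4,1), (13,G1,2.5), (13,G2,2.5), (14,G4,4), (15,G3,5), (16,G1,6), (17,G1,7), (18,G4,8), (20,G3,9), (21,G1,10.5), (21,G2,10.5), (26,G2,12), (27,G1,13.5), (27,G2,13.5), (29,G3,15)
Step 2: Sum ranks within each group.
R_1 = 39.5 (n_1 = 5)
R_2 = 38.5 (n_2 = 4)
R_3 = 29 (n_3 = 3)
R_4 = 13 (n_4 = 3)
Step 3: H = 12/(N(N+1)) * sum(R_i^2/n_i) - 3(N+1)
     = 12/(15*16) * (39.5^2/5 + 38.5^2/4 + 29^2/3 + 13^2/3) - 3*16
     = 0.050000 * 1019.28 - 48
     = 2.963958.
Step 4: Ties present; correction factor C = 1 - 18/(15^3 - 15) = 0.994643. Corrected H = 2.963958 / 0.994643 = 2.979922.
Step 5: Under H0, H ~ chi^2(3); p-value = 0.394731.
Step 6: alpha = 0.1. fail to reject H0.

H = 2.9799, df = 3, p = 0.394731, fail to reject H0.


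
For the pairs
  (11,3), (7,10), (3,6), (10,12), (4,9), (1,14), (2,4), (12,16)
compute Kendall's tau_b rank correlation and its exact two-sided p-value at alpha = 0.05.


Step 1: Enumerate the 28 unordered pairs (i,j) with i<j and classify each by sign(x_j-x_i) * sign(y_j-y_i).
  (1,2):dx=-4,dy=+7->D; (1,3):dx=-8,dy=+3->D; (1,4):dx=-1,dy=+9->D; (1,5):dx=-7,dy=+6->D
  (1,6):dx=-10,dy=+11->D; (1,7):dx=-9,dy=+1->D; (1,8):dx=+1,dy=+13->C; (2,3):dx=-4,dy=-4->C
  (2,4):dx=+3,dy=+2->C; (2,5):dx=-3,dy=-1->C; (2,6):dx=-6,dy=+4->D; (2,7):dx=-5,dy=-6->C
  (2,8):dx=+5,dy=+6->C; (3,4):dx=+7,dy=+6->C; (3,5):dx=+1,dy=+3->C; (3,6):dx=-2,dy=+8->D
  (3,7):dx=-1,dy=-2->C; (3,8):dx=+9,dy=+10->C; (4,5):dx=-6,dy=-3->C; (4,6):dx=-9,dy=+2->D
  (4,7):dx=-8,dy=-8->C; (4,8):dx=+2,dy=+4->C; (5,6):dx=-3,dy=+5->D; (5,7):dx=-2,dy=-5->C
  (5,8):dx=+8,dy=+7->C; (6,7):dx=+1,dy=-10->D; (6,8):dx=+11,dy=+2->C; (7,8):dx=+10,dy=+12->C
Step 2: C = 17, D = 11, total pairs = 28.
Step 3: tau = (C - D)/(n(n-1)/2) = (17 - 11)/28 = 0.214286.
Step 4: Exact two-sided p-value (enumerate n! = 40320 permutations of y under H0): p = 0.548413.
Step 5: alpha = 0.05. fail to reject H0.

tau_b = 0.2143 (C=17, D=11), p = 0.548413, fail to reject H0.


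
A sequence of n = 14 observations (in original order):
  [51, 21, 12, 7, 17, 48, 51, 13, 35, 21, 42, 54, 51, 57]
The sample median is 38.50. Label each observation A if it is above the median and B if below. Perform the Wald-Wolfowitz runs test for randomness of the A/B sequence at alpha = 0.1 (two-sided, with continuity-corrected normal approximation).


Step 1: Compute median = 38.50; label A = above, B = below.
Labels in order: ABBBBAABBBAAAA  (n_A = 7, n_B = 7)
Step 2: Count runs R = 5.
Step 3: Under H0 (random ordering), E[R] = 2*n_A*n_B/(n_A+n_B) + 1 = 2*7*7/14 + 1 = 8.0000.
        Var[R] = 2*n_A*n_B*(2*n_A*n_B - n_A - n_B) / ((n_A+n_B)^2 * (n_A+n_B-1)) = 8232/2548 = 3.2308.
        SD[R] = 1.7974.
Step 4: Continuity-corrected z = (R + 0.5 - E[R]) / SD[R] = (5 + 0.5 - 8.0000) / 1.7974 = -1.3909.
Step 5: Two-sided p-value via normal approximation = 2*(1 - Phi(|z|)) = 0.164264.
Step 6: alpha = 0.1. fail to reject H0.

R = 5, z = -1.3909, p = 0.164264, fail to reject H0.


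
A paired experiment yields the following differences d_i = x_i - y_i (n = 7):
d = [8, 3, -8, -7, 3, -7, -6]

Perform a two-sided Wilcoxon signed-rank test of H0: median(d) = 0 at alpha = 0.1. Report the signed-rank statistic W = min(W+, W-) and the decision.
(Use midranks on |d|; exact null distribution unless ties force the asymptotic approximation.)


Step 1: Drop any zero differences (none here) and take |d_i|.
|d| = [8, 3, 8, 7, 3, 7, 6]
Step 2: Midrank |d_i| (ties get averaged ranks).
ranks: |8|->6.5, |3|->1.5, |8|->6.5, |7|->4.5, |3|->1.5, |7|->4.5, |6|->3
Step 3: Attach original signs; sum ranks with positive sign and with negative sign.
W+ = 6.5 + 1.5 + 1.5 = 9.5
W- = 6.5 + 4.5 + 4.5 + 3 = 18.5
(Check: W+ + W- = 28 should equal n(n+1)/2 = 28.)
Step 4: Test statistic W = min(W+, W-) = 9.5.
Step 5: Ties in |d|, so use the tie-corrected normal approximation.
        E[W] = n(n+1)/4 = 7*8/4 = 14.
        Tie groups: |d|=3 (t=2), |d|=7 (t=2), |d|=8 (t=2); sum(t^3 - t) = 18.
        Var[W] = n(n+1)(2n+1)/24 - sum(t^3-t)/48 = 840/24 - 18/48 = 34.625.
        z = (W - E[W]) / sqrt(Var[W]) = (9.5 - 14) / 5.8843 = -0.7647.
        Two-sided p = 2*Phi(z) = 0.444422.
Step 6: alpha = 0.1. fail to reject H0.

W+ = 9.5, W- = 18.5, W = min = 9.5, p = 0.444422, fail to reject H0.


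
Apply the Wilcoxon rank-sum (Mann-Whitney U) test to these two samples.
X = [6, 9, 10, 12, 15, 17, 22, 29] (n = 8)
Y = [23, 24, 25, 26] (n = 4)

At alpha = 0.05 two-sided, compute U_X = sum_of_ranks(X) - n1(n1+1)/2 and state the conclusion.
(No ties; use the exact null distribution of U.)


Step 1: Combine and sort all 12 observations; assign midranks.
sorted (value, group): (6,X), (9,X), (10,X), (12,X), (15,X), (17,X), (22,X), (23,Y), (24,Y), (25,Y), (26,Y), (29,X)
ranks: 6->1, 9->2, 10->3, 12->4, 15->5, 17->6, 22->7, 23->8, 24->9, 25->10, 26->11, 29->12
Step 2: Rank sum for X: R1 = 1 + 2 + 3 + 4 + 5 + 6 + 7 + 12 = 40.
Step 3: U_X = R1 - n1(n1+1)/2 = 40 - 8*9/2 = 40 - 36 = 4.
       U_Y = n1*n2 - U_X = 32 - 4 = 28.
Step 4: No ties, so the exact null distribution of U (based on enumerating the C(12,8) = 495 equally likely rank assignments) gives the two-sided p-value.
Step 5: p-value = 0.048485; compare to alpha = 0.05. reject H0.

U_X = 4, p = 0.048485, reject H0 at alpha = 0.05.


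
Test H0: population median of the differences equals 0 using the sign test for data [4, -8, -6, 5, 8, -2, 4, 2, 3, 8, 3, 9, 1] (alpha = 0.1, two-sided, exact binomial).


Step 1: Discard zero differences. Original n = 13; n_eff = number of nonzero differences = 13.
Nonzero differences (with sign): +4, -8, -6, +5, +8, -2, +4, +2, +3, +8, +3, +9, +1
Step 2: Count signs: positive = 10, negative = 3.
Step 3: Under H0: P(positive) = 0.5, so the number of positives S ~ Bin(13, 0.5).
Step 4: Two-sided exact p-value = sum of Bin(13,0.5) probabilities at or below the observed probability = 0.092285.
Step 5: alpha = 0.1. reject H0.

n_eff = 13, pos = 10, neg = 3, p = 0.092285, reject H0.


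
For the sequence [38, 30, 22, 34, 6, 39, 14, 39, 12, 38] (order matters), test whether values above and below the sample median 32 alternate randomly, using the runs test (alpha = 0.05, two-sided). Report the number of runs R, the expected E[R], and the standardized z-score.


Step 1: Compute median = 32; label A = above, B = below.
Labels in order: ABBABABABA  (n_A = 5, n_B = 5)
Step 2: Count runs R = 9.
Step 3: Under H0 (random ordering), E[R] = 2*n_A*n_B/(n_A+n_B) + 1 = 2*5*5/10 + 1 = 6.0000.
        Var[R] = 2*n_A*n_B*(2*n_A*n_B - n_A - n_B) / ((n_A+n_B)^2 * (n_A+n_B-1)) = 2000/900 = 2.2222.
        SD[R] = 1.4907.
Step 4: Continuity-corrected z = (R - 0.5 - E[R]) / SD[R] = (9 - 0.5 - 6.0000) / 1.4907 = 1.6771.
Step 5: Two-sided p-value via normal approximation = 2*(1 - Phi(|z|)) = 0.093533.
Step 6: alpha = 0.05. fail to reject H0.

R = 9, z = 1.6771, p = 0.093533, fail to reject H0.


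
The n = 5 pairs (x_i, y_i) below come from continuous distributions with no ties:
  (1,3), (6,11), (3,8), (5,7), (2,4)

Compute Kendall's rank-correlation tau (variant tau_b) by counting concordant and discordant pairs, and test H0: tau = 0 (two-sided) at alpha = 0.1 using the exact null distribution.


Step 1: Enumerate the 10 unordered pairs (i,j) with i<j and classify each by sign(x_j-x_i) * sign(y_j-y_i).
  (1,2):dx=+5,dy=+8->C; (1,3):dx=+2,dy=+5->C; (1,4):dx=+4,dy=+4->C; (1,5):dx=+1,dy=+1->C
  (2,3):dx=-3,dy=-3->C; (2,4):dx=-1,dy=-4->C; (2,5):dx=-4,dy=-7->C; (3,4):dx=+2,dy=-1->D
  (3,5):dx=-1,dy=-4->C; (4,5):dx=-3,dy=-3->C
Step 2: C = 9, D = 1, total pairs = 10.
Step 3: tau = (C - D)/(n(n-1)/2) = (9 - 1)/10 = 0.800000.
Step 4: Exact two-sided p-value (enumerate n! = 120 permutations of y under H0): p = 0.083333.
Step 5: alpha = 0.1. reject H0.

tau_b = 0.8000 (C=9, D=1), p = 0.083333, reject H0.


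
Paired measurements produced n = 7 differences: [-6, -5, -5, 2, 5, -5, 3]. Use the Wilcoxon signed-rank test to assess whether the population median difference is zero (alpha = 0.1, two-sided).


Step 1: Drop any zero differences (none here) and take |d_i|.
|d| = [6, 5, 5, 2, 5, 5, 3]
Step 2: Midrank |d_i| (ties get averaged ranks).
ranks: |6|->7, |5|->4.5, |5|->4.5, |2|->1, |5|->4.5, |5|->4.5, |3|->2
Step 3: Attach original signs; sum ranks with positive sign and with negative sign.
W+ = 1 + 4.5 + 2 = 7.5
W- = 7 + 4.5 + 4.5 + 4.5 = 20.5
(Check: W+ + W- = 28 should equal n(n+1)/2 = 28.)
Step 4: Test statistic W = min(W+, W-) = 7.5.
Step 5: Ties in |d|, so use the tie-corrected normal approximation.
        E[W] = n(n+1)/4 = 7*8/4 = 14.
        Tie groups: |d|=5 (t=4); sum(t^3 - t) = 60.
        Var[W] = n(n+1)(2n+1)/24 - sum(t^3-t)/48 = 840/24 - 60/48 = 33.75.
        z = (W - E[W]) / sqrt(Var[W]) = (7.5 - 14) / 5.8095 = -1.1189.
        Two-sided p = 2*Phi(z) = 0.263199.
Step 6: alpha = 0.1. fail to reject H0.

W+ = 7.5, W- = 20.5, W = min = 7.5, p = 0.263199, fail to reject H0.


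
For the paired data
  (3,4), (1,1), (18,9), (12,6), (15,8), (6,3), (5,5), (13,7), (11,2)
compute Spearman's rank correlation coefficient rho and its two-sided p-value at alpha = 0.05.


Step 1: Rank x and y separately (midranks; no ties here).
rank(x): 3->2, 1->1, 18->9, 12->6, 15->8, 6->4, 5->3, 13->7, 11->5
rank(y): 4->4, 1->1, 9->9, 6->6, 8->8, 3->3, 5->5, 7->7, 2->2
Step 2: d_i = R_x(i) - R_y(i); compute d_i^2.
  (2-4)^2=4, (1-1)^2=0, (9-9)^2=0, (6-6)^2=0, (8-8)^2=0, (4-3)^2=1, (3-5)^2=4, (7-7)^2=0, (5-2)^2=9
sum(d^2) = 18.
Step 3: rho = 1 - 6*18 / (9*(9^2 - 1)) = 1 - 108/720 = 0.850000.
Step 4: Under H0, t = rho * sqrt((n-2)/(1-rho^2)) = 4.2691 ~ t(7).
Step 5: Two-sided p-value from the t-distribution with 7 df = 0.003705.
Step 6: alpha = 0.05. reject H0.

rho = 0.8500, p = 0.003705, reject H0 at alpha = 0.05.


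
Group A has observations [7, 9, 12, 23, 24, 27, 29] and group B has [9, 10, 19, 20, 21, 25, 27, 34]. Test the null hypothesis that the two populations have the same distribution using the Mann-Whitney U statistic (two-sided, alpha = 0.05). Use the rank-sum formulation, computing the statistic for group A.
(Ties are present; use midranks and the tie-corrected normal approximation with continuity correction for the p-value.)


Step 1: Combine and sort all 15 observations; assign midranks.
sorted (value, group): (7,X), (9,X), (9,Y), (10,Y), (12,X), (19,Y), (20,Y), (21,Y), (23,X), (24,X), (25,Y), (27,X), (27,Y), (29,X), (34,Y)
ranks: 7->1, 9->2.5, 9->2.5, 10->4, 12->5, 19->6, 20->7, 21->8, 23->9, 24->10, 25->11, 27->12.5, 27->12.5, 29->14, 34->15
Step 2: Rank sum for X: R1 = 1 + 2.5 + 5 + 9 + 10 + 12.5 + 14 = 54.
Step 3: U_X = R1 - n1(n1+1)/2 = 54 - 7*8/2 = 54 - 28 = 26.
       U_Y = n1*n2 - U_X = 56 - 26 = 30.
Step 4: Ties are present, so use the tie-corrected normal approximation (with continuity correction) for the p-value.
Step 5: p-value = 0.861942; compare to alpha = 0.05. fail to reject H0.

U_X = 26, p = 0.861942, fail to reject H0 at alpha = 0.05.


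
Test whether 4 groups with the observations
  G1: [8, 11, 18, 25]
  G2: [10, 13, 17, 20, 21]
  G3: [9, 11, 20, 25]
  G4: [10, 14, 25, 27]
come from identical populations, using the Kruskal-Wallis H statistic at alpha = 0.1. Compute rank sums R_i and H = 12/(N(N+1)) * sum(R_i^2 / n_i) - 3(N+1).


Step 1: Combine all N = 17 observations and assign midranks.
sorted (value, group, rank): (8,G1,1), (9,G3,2), (10,G2,3.5), (10,G4,3.5), (11,G1,5.5), (11,G3,5.5), (13,G2,7), (14,G4,8), (17,G2,9), (18,G1,10), (20,G2,11.5), (20,G3,11.5), (21,G2,13), (25,G1,15), (25,G3,15), (25,G4,15), (27,G4,17)
Step 2: Sum ranks within each group.
R_1 = 31.5 (n_1 = 4)
R_2 = 44 (n_2 = 5)
R_3 = 34 (n_3 = 4)
R_4 = 43.5 (n_4 = 4)
Step 3: H = 12/(N(N+1)) * sum(R_i^2/n_i) - 3(N+1)
     = 12/(17*18) * (31.5^2/4 + 44^2/5 + 34^2/4 + 43.5^2/4) - 3*18
     = 0.039216 * 1397.33 - 54
     = 0.797059.
Step 4: Ties present; correction factor C = 1 - 42/(17^3 - 17) = 0.991422. Corrected H = 0.797059 / 0.991422 = 0.803956.
Step 5: Under H0, H ~ chi^2(3); p-value = 0.848521.
Step 6: alpha = 0.1. fail to reject H0.

H = 0.8040, df = 3, p = 0.848521, fail to reject H0.


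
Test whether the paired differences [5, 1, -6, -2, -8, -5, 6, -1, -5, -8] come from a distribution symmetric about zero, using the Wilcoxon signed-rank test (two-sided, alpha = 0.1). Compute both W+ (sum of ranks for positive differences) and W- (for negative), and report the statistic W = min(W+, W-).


Step 1: Drop any zero differences (none here) and take |d_i|.
|d| = [5, 1, 6, 2, 8, 5, 6, 1, 5, 8]
Step 2: Midrank |d_i| (ties get averaged ranks).
ranks: |5|->5, |1|->1.5, |6|->7.5, |2|->3, |8|->9.5, |5|->5, |6|->7.5, |1|->1.5, |5|->5, |8|->9.5
Step 3: Attach original signs; sum ranks with positive sign and with negative sign.
W+ = 5 + 1.5 + 7.5 = 14
W- = 7.5 + 3 + 9.5 + 5 + 1.5 + 5 + 9.5 = 41
(Check: W+ + W- = 55 should equal n(n+1)/2 = 55.)
Step 4: Test statistic W = min(W+, W-) = 14.
Step 5: Ties in |d|, so use the tie-corrected normal approximation.
        E[W] = n(n+1)/4 = 10*11/4 = 27.5.
        Tie groups: |d|=1 (t=2), |d|=5 (t=3), |d|=6 (t=2), |d|=8 (t=2); sum(t^3 - t) = 42.
        Var[W] = n(n+1)(2n+1)/24 - sum(t^3-t)/48 = 2310/24 - 42/48 = 95.375.
        z = (W - E[W]) / sqrt(Var[W]) = (14 - 27.5) / 9.7660 = -1.3823.
        Two-sided p = 2*Phi(z) = 0.166866.
Step 6: alpha = 0.1. fail to reject H0.

W+ = 14, W- = 41, W = min = 14, p = 0.166866, fail to reject H0.


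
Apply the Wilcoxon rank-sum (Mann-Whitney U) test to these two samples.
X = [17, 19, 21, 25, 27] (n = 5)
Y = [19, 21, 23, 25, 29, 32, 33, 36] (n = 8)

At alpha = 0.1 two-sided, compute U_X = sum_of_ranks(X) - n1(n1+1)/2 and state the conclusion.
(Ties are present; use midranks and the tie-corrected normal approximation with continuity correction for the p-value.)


Step 1: Combine and sort all 13 observations; assign midranks.
sorted (value, group): (17,X), (19,X), (19,Y), (21,X), (21,Y), (23,Y), (25,X), (25,Y), (27,X), (29,Y), (32,Y), (33,Y), (36,Y)
ranks: 17->1, 19->2.5, 19->2.5, 21->4.5, 21->4.5, 23->6, 25->7.5, 25->7.5, 27->9, 29->10, 32->11, 33->12, 36->13
Step 2: Rank sum for X: R1 = 1 + 2.5 + 4.5 + 7.5 + 9 = 24.5.
Step 3: U_X = R1 - n1(n1+1)/2 = 24.5 - 5*6/2 = 24.5 - 15 = 9.5.
       U_Y = n1*n2 - U_X = 40 - 9.5 = 30.5.
Step 4: Ties are present, so use the tie-corrected normal approximation (with continuity correction) for the p-value.
Step 5: p-value = 0.141583; compare to alpha = 0.1. fail to reject H0.

U_X = 9.5, p = 0.141583, fail to reject H0 at alpha = 0.1.


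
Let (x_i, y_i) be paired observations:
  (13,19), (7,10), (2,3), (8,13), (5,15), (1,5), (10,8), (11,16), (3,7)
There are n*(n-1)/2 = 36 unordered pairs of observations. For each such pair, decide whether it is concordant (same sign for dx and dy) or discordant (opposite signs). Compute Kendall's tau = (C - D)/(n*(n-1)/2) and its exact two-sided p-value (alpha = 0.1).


Step 1: Enumerate the 36 unordered pairs (i,j) with i<j and classify each by sign(x_j-x_i) * sign(y_j-y_i).
  (1,2):dx=-6,dy=-9->C; (1,3):dx=-11,dy=-16->C; (1,4):dx=-5,dy=-6->C; (1,5):dx=-8,dy=-4->C
  (1,6):dx=-12,dy=-14->C; (1,7):dx=-3,dy=-11->C; (1,8):dx=-2,dy=-3->C; (1,9):dx=-10,dy=-12->C
  (2,3):dx=-5,dy=-7->C; (2,4):dx=+1,dy=+3->C; (2,5):dx=-2,dy=+5->D; (2,6):dx=-6,dy=-5->C
  (2,7):dx=+3,dy=-2->D; (2,8):dx=+4,dy=+6->C; (2,9):dx=-4,dy=-3->C; (3,4):dx=+6,dy=+10->C
  (3,5):dx=+3,dy=+12->C; (3,6):dx=-1,dy=+2->D; (3,7):dx=+8,dy=+5->C; (3,8):dx=+9,dy=+13->C
  (3,9):dx=+1,dy=+4->C; (4,5):dx=-3,dy=+2->D; (4,6):dx=-7,dy=-8->C; (4,7):dx=+2,dy=-5->D
  (4,8):dx=+3,dy=+3->C; (4,9):dx=-5,dy=-6->C; (5,6):dx=-4,dy=-10->C; (5,7):dx=+5,dy=-7->D
  (5,8):dx=+6,dy=+1->C; (5,9):dx=-2,dy=-8->C; (6,7):dx=+9,dy=+3->C; (6,8):dx=+10,dy=+11->C
  (6,9):dx=+2,dy=+2->C; (7,8):dx=+1,dy=+8->C; (7,9):dx=-7,dy=-1->C; (8,9):dx=-8,dy=-9->C
Step 2: C = 30, D = 6, total pairs = 36.
Step 3: tau = (C - D)/(n(n-1)/2) = (30 - 6)/36 = 0.666667.
Step 4: Exact two-sided p-value (enumerate n! = 362880 permutations of y under H0): p = 0.012665.
Step 5: alpha = 0.1. reject H0.

tau_b = 0.6667 (C=30, D=6), p = 0.012665, reject H0.


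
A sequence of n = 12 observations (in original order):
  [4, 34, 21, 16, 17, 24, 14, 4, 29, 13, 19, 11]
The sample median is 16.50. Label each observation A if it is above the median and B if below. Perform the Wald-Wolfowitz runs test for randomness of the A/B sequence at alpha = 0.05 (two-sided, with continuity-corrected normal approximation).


Step 1: Compute median = 16.50; label A = above, B = below.
Labels in order: BAABAABBABAB  (n_A = 6, n_B = 6)
Step 2: Count runs R = 9.
Step 3: Under H0 (random ordering), E[R] = 2*n_A*n_B/(n_A+n_B) + 1 = 2*6*6/12 + 1 = 7.0000.
        Var[R] = 2*n_A*n_B*(2*n_A*n_B - n_A - n_B) / ((n_A+n_B)^2 * (n_A+n_B-1)) = 4320/1584 = 2.7273.
        SD[R] = 1.6514.
Step 4: Continuity-corrected z = (R - 0.5 - E[R]) / SD[R] = (9 - 0.5 - 7.0000) / 1.6514 = 0.9083.
Step 5: Two-sided p-value via normal approximation = 2*(1 - Phi(|z|)) = 0.363722.
Step 6: alpha = 0.05. fail to reject H0.

R = 9, z = 0.9083, p = 0.363722, fail to reject H0.


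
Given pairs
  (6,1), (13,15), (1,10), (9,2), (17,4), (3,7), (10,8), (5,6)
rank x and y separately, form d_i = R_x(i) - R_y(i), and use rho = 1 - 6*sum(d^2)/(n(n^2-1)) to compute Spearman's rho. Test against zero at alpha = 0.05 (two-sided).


Step 1: Rank x and y separately (midranks; no ties here).
rank(x): 6->4, 13->7, 1->1, 9->5, 17->8, 3->2, 10->6, 5->3
rank(y): 1->1, 15->8, 10->7, 2->2, 4->3, 7->5, 8->6, 6->4
Step 2: d_i = R_x(i) - R_y(i); compute d_i^2.
  (4-1)^2=9, (7-8)^2=1, (1-7)^2=36, (5-2)^2=9, (8-3)^2=25, (2-5)^2=9, (6-6)^2=0, (3-4)^2=1
sum(d^2) = 90.
Step 3: rho = 1 - 6*90 / (8*(8^2 - 1)) = 1 - 540/504 = -0.071429.
Step 4: Under H0, t = rho * sqrt((n-2)/(1-rho^2)) = -0.1754 ~ t(6).
Step 5: Two-sided p-value from the t-distribution with 6 df = 0.866526.
Step 6: alpha = 0.05. fail to reject H0.

rho = -0.0714, p = 0.866526, fail to reject H0 at alpha = 0.05.


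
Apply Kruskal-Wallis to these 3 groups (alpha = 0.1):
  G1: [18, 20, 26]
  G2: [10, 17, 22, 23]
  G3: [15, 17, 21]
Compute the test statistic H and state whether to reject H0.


Step 1: Combine all N = 10 observations and assign midranks.
sorted (value, group, rank): (10,G2,1), (15,G3,2), (17,G2,3.5), (17,G3,3.5), (18,G1,5), (20,G1,6), (21,G3,7), (22,G2,8), (23,G2,9), (26,G1,10)
Step 2: Sum ranks within each group.
R_1 = 21 (n_1 = 3)
R_2 = 21.5 (n_2 = 4)
R_3 = 12.5 (n_3 = 3)
Step 3: H = 12/(N(N+1)) * sum(R_i^2/n_i) - 3(N+1)
     = 12/(10*11) * (21^2/3 + 21.5^2/4 + 12.5^2/3) - 3*11
     = 0.109091 * 314.646 - 33
     = 1.325000.
Step 4: Ties present; correction factor C = 1 - 6/(10^3 - 10) = 0.993939. Corrected H = 1.325000 / 0.993939 = 1.333079.
Step 5: Under H0, H ~ chi^2(2); p-value = 0.513482.
Step 6: alpha = 0.1. fail to reject H0.

H = 1.3331, df = 2, p = 0.513482, fail to reject H0.


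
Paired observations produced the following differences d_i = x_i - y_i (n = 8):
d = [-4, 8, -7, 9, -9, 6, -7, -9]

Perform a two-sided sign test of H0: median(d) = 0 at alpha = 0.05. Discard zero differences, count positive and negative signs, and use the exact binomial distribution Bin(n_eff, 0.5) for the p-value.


Step 1: Discard zero differences. Original n = 8; n_eff = number of nonzero differences = 8.
Nonzero differences (with sign): -4, +8, -7, +9, -9, +6, -7, -9
Step 2: Count signs: positive = 3, negative = 5.
Step 3: Under H0: P(positive) = 0.5, so the number of positives S ~ Bin(8, 0.5).
Step 4: Two-sided exact p-value = sum of Bin(8,0.5) probabilities at or below the observed probability = 0.726562.
Step 5: alpha = 0.05. fail to reject H0.

n_eff = 8, pos = 3, neg = 5, p = 0.726562, fail to reject H0.


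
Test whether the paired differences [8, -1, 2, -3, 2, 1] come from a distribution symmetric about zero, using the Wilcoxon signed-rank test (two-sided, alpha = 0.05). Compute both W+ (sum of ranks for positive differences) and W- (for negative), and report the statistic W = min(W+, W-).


Step 1: Drop any zero differences (none here) and take |d_i|.
|d| = [8, 1, 2, 3, 2, 1]
Step 2: Midrank |d_i| (ties get averaged ranks).
ranks: |8|->6, |1|->1.5, |2|->3.5, |3|->5, |2|->3.5, |1|->1.5
Step 3: Attach original signs; sum ranks with positive sign and with negative sign.
W+ = 6 + 3.5 + 3.5 + 1.5 = 14.5
W- = 1.5 + 5 = 6.5
(Check: W+ + W- = 21 should equal n(n+1)/2 = 21.)
Step 4: Test statistic W = min(W+, W-) = 6.5.
Step 5: Ties in |d|, so use the tie-corrected normal approximation.
        E[W] = n(n+1)/4 = 6*7/4 = 10.5.
        Tie groups: |d|=1 (t=2), |d|=2 (t=2); sum(t^3 - t) = 12.
        Var[W] = n(n+1)(2n+1)/24 - sum(t^3-t)/48 = 546/24 - 12/48 = 22.5.
        z = (W - E[W]) / sqrt(Var[W]) = (6.5 - 10.5) / 4.7434 = -0.8433.
        Two-sided p = 2*Phi(z) = 0.399075.
Step 6: alpha = 0.05. fail to reject H0.

W+ = 14.5, W- = 6.5, W = min = 6.5, p = 0.399075, fail to reject H0.


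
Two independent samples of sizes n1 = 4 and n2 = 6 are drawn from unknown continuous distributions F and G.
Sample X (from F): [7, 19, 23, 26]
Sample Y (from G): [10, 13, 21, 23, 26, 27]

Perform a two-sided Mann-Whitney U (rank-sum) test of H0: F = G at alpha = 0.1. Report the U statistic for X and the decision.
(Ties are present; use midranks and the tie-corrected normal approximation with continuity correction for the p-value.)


Step 1: Combine and sort all 10 observations; assign midranks.
sorted (value, group): (7,X), (10,Y), (13,Y), (19,X), (21,Y), (23,X), (23,Y), (26,X), (26,Y), (27,Y)
ranks: 7->1, 10->2, 13->3, 19->4, 21->5, 23->6.5, 23->6.5, 26->8.5, 26->8.5, 27->10
Step 2: Rank sum for X: R1 = 1 + 4 + 6.5 + 8.5 = 20.
Step 3: U_X = R1 - n1(n1+1)/2 = 20 - 4*5/2 = 20 - 10 = 10.
       U_Y = n1*n2 - U_X = 24 - 10 = 14.
Step 4: Ties are present, so use the tie-corrected normal approximation (with continuity correction) for the p-value.
Step 5: p-value = 0.747637; compare to alpha = 0.1. fail to reject H0.

U_X = 10, p = 0.747637, fail to reject H0 at alpha = 0.1.


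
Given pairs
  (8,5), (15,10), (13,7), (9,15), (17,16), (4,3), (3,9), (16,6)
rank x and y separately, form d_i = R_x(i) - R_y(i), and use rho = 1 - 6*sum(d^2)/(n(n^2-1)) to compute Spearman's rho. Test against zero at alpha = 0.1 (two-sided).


Step 1: Rank x and y separately (midranks; no ties here).
rank(x): 8->3, 15->6, 13->5, 9->4, 17->8, 4->2, 3->1, 16->7
rank(y): 5->2, 10->6, 7->4, 15->7, 16->8, 3->1, 9->5, 6->3
Step 2: d_i = R_x(i) - R_y(i); compute d_i^2.
  (3-2)^2=1, (6-6)^2=0, (5-4)^2=1, (4-7)^2=9, (8-8)^2=0, (2-1)^2=1, (1-5)^2=16, (7-3)^2=16
sum(d^2) = 44.
Step 3: rho = 1 - 6*44 / (8*(8^2 - 1)) = 1 - 264/504 = 0.476190.
Step 4: Under H0, t = rho * sqrt((n-2)/(1-rho^2)) = 1.3265 ~ t(6).
Step 5: Two-sided p-value from the t-distribution with 6 df = 0.232936.
Step 6: alpha = 0.1. fail to reject H0.

rho = 0.4762, p = 0.232936, fail to reject H0 at alpha = 0.1.


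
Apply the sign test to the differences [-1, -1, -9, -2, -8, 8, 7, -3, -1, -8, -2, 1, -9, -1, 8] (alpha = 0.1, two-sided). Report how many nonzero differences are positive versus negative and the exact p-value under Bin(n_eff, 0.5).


Step 1: Discard zero differences. Original n = 15; n_eff = number of nonzero differences = 15.
Nonzero differences (with sign): -1, -1, -9, -2, -8, +8, +7, -3, -1, -8, -2, +1, -9, -1, +8
Step 2: Count signs: positive = 4, negative = 11.
Step 3: Under H0: P(positive) = 0.5, so the number of positives S ~ Bin(15, 0.5).
Step 4: Two-sided exact p-value = sum of Bin(15,0.5) probabilities at or below the observed probability = 0.118469.
Step 5: alpha = 0.1. fail to reject H0.

n_eff = 15, pos = 4, neg = 11, p = 0.118469, fail to reject H0.


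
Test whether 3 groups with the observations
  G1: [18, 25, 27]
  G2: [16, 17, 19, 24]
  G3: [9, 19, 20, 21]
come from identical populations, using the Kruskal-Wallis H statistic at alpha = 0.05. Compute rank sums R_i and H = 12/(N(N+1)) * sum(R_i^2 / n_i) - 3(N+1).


Step 1: Combine all N = 11 observations and assign midranks.
sorted (value, group, rank): (9,G3,1), (16,G2,2), (17,G2,3), (18,G1,4), (19,G2,5.5), (19,G3,5.5), (20,G3,7), (21,G3,8), (24,G2,9), (25,G1,10), (27,G1,11)
Step 2: Sum ranks within each group.
R_1 = 25 (n_1 = 3)
R_2 = 19.5 (n_2 = 4)
R_3 = 21.5 (n_3 = 4)
Step 3: H = 12/(N(N+1)) * sum(R_i^2/n_i) - 3(N+1)
     = 12/(11*12) * (25^2/3 + 19.5^2/4 + 21.5^2/4) - 3*12
     = 0.090909 * 418.958 - 36
     = 2.087121.
Step 4: Ties present; correction factor C = 1 - 6/(11^3 - 11) = 0.995455. Corrected H = 2.087121 / 0.995455 = 2.096651.
Step 5: Under H0, H ~ chi^2(2); p-value = 0.350524.
Step 6: alpha = 0.05. fail to reject H0.

H = 2.0967, df = 2, p = 0.350524, fail to reject H0.


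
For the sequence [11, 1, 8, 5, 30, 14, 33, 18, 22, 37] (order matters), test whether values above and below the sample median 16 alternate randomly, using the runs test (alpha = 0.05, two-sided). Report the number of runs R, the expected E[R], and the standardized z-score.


Step 1: Compute median = 16; label A = above, B = below.
Labels in order: BBBBABAAAA  (n_A = 5, n_B = 5)
Step 2: Count runs R = 4.
Step 3: Under H0 (random ordering), E[R] = 2*n_A*n_B/(n_A+n_B) + 1 = 2*5*5/10 + 1 = 6.0000.
        Var[R] = 2*n_A*n_B*(2*n_A*n_B - n_A - n_B) / ((n_A+n_B)^2 * (n_A+n_B-1)) = 2000/900 = 2.2222.
        SD[R] = 1.4907.
Step 4: Continuity-corrected z = (R + 0.5 - E[R]) / SD[R] = (4 + 0.5 - 6.0000) / 1.4907 = -1.0062.
Step 5: Two-sided p-value via normal approximation = 2*(1 - Phi(|z|)) = 0.314305.
Step 6: alpha = 0.05. fail to reject H0.

R = 4, z = -1.0062, p = 0.314305, fail to reject H0.


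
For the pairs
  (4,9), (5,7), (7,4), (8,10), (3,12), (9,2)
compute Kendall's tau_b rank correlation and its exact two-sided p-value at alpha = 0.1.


Step 1: Enumerate the 15 unordered pairs (i,j) with i<j and classify each by sign(x_j-x_i) * sign(y_j-y_i).
  (1,2):dx=+1,dy=-2->D; (1,3):dx=+3,dy=-5->D; (1,4):dx=+4,dy=+1->C; (1,5):dx=-1,dy=+3->D
  (1,6):dx=+5,dy=-7->D; (2,3):dx=+2,dy=-3->D; (2,4):dx=+3,dy=+3->C; (2,5):dx=-2,dy=+5->D
  (2,6):dx=+4,dy=-5->D; (3,4):dx=+1,dy=+6->C; (3,5):dx=-4,dy=+8->D; (3,6):dx=+2,dy=-2->D
  (4,5):dx=-5,dy=+2->D; (4,6):dx=+1,dy=-8->D; (5,6):dx=+6,dy=-10->D
Step 2: C = 3, D = 12, total pairs = 15.
Step 3: tau = (C - D)/(n(n-1)/2) = (3 - 12)/15 = -0.600000.
Step 4: Exact two-sided p-value (enumerate n! = 720 permutations of y under H0): p = 0.136111.
Step 5: alpha = 0.1. fail to reject H0.

tau_b = -0.6000 (C=3, D=12), p = 0.136111, fail to reject H0.


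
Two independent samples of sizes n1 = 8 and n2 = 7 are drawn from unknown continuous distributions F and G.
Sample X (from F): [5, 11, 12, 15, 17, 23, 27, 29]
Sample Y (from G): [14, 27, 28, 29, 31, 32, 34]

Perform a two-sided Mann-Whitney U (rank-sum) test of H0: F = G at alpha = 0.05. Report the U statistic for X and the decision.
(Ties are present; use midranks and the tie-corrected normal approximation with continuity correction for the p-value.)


Step 1: Combine and sort all 15 observations; assign midranks.
sorted (value, group): (5,X), (11,X), (12,X), (14,Y), (15,X), (17,X), (23,X), (27,X), (27,Y), (28,Y), (29,X), (29,Y), (31,Y), (32,Y), (34,Y)
ranks: 5->1, 11->2, 12->3, 14->4, 15->5, 17->6, 23->7, 27->8.5, 27->8.5, 28->10, 29->11.5, 29->11.5, 31->13, 32->14, 34->15
Step 2: Rank sum for X: R1 = 1 + 2 + 3 + 5 + 6 + 7 + 8.5 + 11.5 = 44.
Step 3: U_X = R1 - n1(n1+1)/2 = 44 - 8*9/2 = 44 - 36 = 8.
       U_Y = n1*n2 - U_X = 56 - 8 = 48.
Step 4: Ties are present, so use the tie-corrected normal approximation (with continuity correction) for the p-value.
Step 5: p-value = 0.023776; compare to alpha = 0.05. reject H0.

U_X = 8, p = 0.023776, reject H0 at alpha = 0.05.


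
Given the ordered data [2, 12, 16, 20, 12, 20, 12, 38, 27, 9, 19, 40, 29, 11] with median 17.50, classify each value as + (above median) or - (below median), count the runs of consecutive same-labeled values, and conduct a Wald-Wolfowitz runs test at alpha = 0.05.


Step 1: Compute median = 17.50; label A = above, B = below.
Labels in order: BBBABABAABAAAB  (n_A = 7, n_B = 7)
Step 2: Count runs R = 9.
Step 3: Under H0 (random ordering), E[R] = 2*n_A*n_B/(n_A+n_B) + 1 = 2*7*7/14 + 1 = 8.0000.
        Var[R] = 2*n_A*n_B*(2*n_A*n_B - n_A - n_B) / ((n_A+n_B)^2 * (n_A+n_B-1)) = 8232/2548 = 3.2308.
        SD[R] = 1.7974.
Step 4: Continuity-corrected z = (R - 0.5 - E[R]) / SD[R] = (9 - 0.5 - 8.0000) / 1.7974 = 0.2782.
Step 5: Two-sided p-value via normal approximation = 2*(1 - Phi(|z|)) = 0.780879.
Step 6: alpha = 0.05. fail to reject H0.

R = 9, z = 0.2782, p = 0.780879, fail to reject H0.


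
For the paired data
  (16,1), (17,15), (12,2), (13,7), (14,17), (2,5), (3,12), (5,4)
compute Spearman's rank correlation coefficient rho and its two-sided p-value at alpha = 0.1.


Step 1: Rank x and y separately (midranks; no ties here).
rank(x): 16->7, 17->8, 12->4, 13->5, 14->6, 2->1, 3->2, 5->3
rank(y): 1->1, 15->7, 2->2, 7->5, 17->8, 5->4, 12->6, 4->3
Step 2: d_i = R_x(i) - R_y(i); compute d_i^2.
  (7-1)^2=36, (8-7)^2=1, (4-2)^2=4, (5-5)^2=0, (6-8)^2=4, (1-4)^2=9, (2-6)^2=16, (3-3)^2=0
sum(d^2) = 70.
Step 3: rho = 1 - 6*70 / (8*(8^2 - 1)) = 1 - 420/504 = 0.166667.
Step 4: Under H0, t = rho * sqrt((n-2)/(1-rho^2)) = 0.4140 ~ t(6).
Step 5: Two-sided p-value from the t-distribution with 6 df = 0.693239.
Step 6: alpha = 0.1. fail to reject H0.

rho = 0.1667, p = 0.693239, fail to reject H0 at alpha = 0.1.


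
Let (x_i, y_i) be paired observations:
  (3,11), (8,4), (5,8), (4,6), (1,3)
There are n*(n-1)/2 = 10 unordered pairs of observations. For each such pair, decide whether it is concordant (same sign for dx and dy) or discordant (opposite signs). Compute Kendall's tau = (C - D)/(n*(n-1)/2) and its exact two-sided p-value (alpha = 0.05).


Step 1: Enumerate the 10 unordered pairs (i,j) with i<j and classify each by sign(x_j-x_i) * sign(y_j-y_i).
  (1,2):dx=+5,dy=-7->D; (1,3):dx=+2,dy=-3->D; (1,4):dx=+1,dy=-5->D; (1,5):dx=-2,dy=-8->C
  (2,3):dx=-3,dy=+4->D; (2,4):dx=-4,dy=+2->D; (2,5):dx=-7,dy=-1->C; (3,4):dx=-1,dy=-2->C
  (3,5):dx=-4,dy=-5->C; (4,5):dx=-3,dy=-3->C
Step 2: C = 5, D = 5, total pairs = 10.
Step 3: tau = (C - D)/(n(n-1)/2) = (5 - 5)/10 = 0.000000.
Step 4: Exact two-sided p-value (enumerate n! = 120 permutations of y under H0): p = 1.000000.
Step 5: alpha = 0.05. fail to reject H0.

tau_b = 0.0000 (C=5, D=5), p = 1.000000, fail to reject H0.


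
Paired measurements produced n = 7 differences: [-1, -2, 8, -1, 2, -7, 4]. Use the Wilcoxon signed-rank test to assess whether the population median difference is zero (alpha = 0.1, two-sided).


Step 1: Drop any zero differences (none here) and take |d_i|.
|d| = [1, 2, 8, 1, 2, 7, 4]
Step 2: Midrank |d_i| (ties get averaged ranks).
ranks: |1|->1.5, |2|->3.5, |8|->7, |1|->1.5, |2|->3.5, |7|->6, |4|->5
Step 3: Attach original signs; sum ranks with positive sign and with negative sign.
W+ = 7 + 3.5 + 5 = 15.5
W- = 1.5 + 3.5 + 1.5 + 6 = 12.5
(Check: W+ + W- = 28 should equal n(n+1)/2 = 28.)
Step 4: Test statistic W = min(W+, W-) = 12.5.
Step 5: Ties in |d|, so use the tie-corrected normal approximation.
        E[W] = n(n+1)/4 = 7*8/4 = 14.
        Tie groups: |d|=1 (t=2), |d|=2 (t=2); sum(t^3 - t) = 12.
        Var[W] = n(n+1)(2n+1)/24 - sum(t^3-t)/48 = 840/24 - 12/48 = 34.75.
        z = (W - E[W]) / sqrt(Var[W]) = (12.5 - 14) / 5.8949 = -0.2545.
        Two-sided p = 2*Phi(z) = 0.799143.
Step 6: alpha = 0.1. fail to reject H0.

W+ = 15.5, W- = 12.5, W = min = 12.5, p = 0.799143, fail to reject H0.


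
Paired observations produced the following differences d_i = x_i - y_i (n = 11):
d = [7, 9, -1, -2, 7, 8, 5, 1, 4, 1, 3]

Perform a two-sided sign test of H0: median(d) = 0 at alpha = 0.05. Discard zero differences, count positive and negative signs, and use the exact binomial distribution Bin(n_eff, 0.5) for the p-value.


Step 1: Discard zero differences. Original n = 11; n_eff = number of nonzero differences = 11.
Nonzero differences (with sign): +7, +9, -1, -2, +7, +8, +5, +1, +4, +1, +3
Step 2: Count signs: positive = 9, negative = 2.
Step 3: Under H0: P(positive) = 0.5, so the number of positives S ~ Bin(11, 0.5).
Step 4: Two-sided exact p-value = sum of Bin(11,0.5) probabilities at or below the observed probability = 0.065430.
Step 5: alpha = 0.05. fail to reject H0.

n_eff = 11, pos = 9, neg = 2, p = 0.065430, fail to reject H0.
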